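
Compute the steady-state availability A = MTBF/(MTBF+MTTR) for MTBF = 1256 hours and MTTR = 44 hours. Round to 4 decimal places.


MTBF = 1256
MTTR = 44
MTBF + MTTR = 1300
A = 1256 / 1300
A = 0.9662

0.9662


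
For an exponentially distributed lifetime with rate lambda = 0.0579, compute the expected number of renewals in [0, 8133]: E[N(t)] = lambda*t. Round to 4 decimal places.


lambda = 0.0579
t = 8133
E[N(t)] = lambda * t
E[N(t)] = 0.0579 * 8133
E[N(t)] = 470.9007

470.9007


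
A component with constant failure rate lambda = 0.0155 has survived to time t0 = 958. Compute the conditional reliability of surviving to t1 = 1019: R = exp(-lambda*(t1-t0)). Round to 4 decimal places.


lambda = 0.0155
t0 = 958, t1 = 1019
t1 - t0 = 61
lambda * (t1-t0) = 0.0155 * 61 = 0.9455
R = exp(-0.9455)
R = 0.3885

0.3885


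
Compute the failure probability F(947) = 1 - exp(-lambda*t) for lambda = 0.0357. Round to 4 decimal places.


lambda = 0.0357, t = 947
lambda * t = 33.8079
exp(-33.8079) = 0.0
F(t) = 1 - 0.0
F(t) = 1.0

1.0


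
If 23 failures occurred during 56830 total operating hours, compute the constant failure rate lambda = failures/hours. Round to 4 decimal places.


failures = 23
total_hours = 56830
lambda = 23 / 56830
lambda = 0.0004

0.0004


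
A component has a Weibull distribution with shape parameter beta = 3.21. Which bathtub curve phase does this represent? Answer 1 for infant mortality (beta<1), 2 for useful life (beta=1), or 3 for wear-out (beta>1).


beta = 3.21
Compare beta to 1:
beta < 1 => infant mortality (phase 1)
beta = 1 => useful life (phase 2)
beta > 1 => wear-out (phase 3)
Since beta = 3.21, this is wear-out (increasing failure rate)
Phase = 3

3


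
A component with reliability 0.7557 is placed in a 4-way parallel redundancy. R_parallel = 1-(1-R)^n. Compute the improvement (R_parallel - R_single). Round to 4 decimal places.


R_single = 0.7557, n = 4
1 - R_single = 0.2443
(1 - R_single)^n = 0.2443^4 = 0.0036
R_parallel = 1 - 0.0036 = 0.9964
Improvement = 0.9964 - 0.7557
Improvement = 0.2407

0.2407


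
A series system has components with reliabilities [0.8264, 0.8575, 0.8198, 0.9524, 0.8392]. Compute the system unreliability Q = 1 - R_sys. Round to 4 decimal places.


Components: [0.8264, 0.8575, 0.8198, 0.9524, 0.8392]
After component 1: product = 0.8264
After component 2: product = 0.7086
After component 3: product = 0.5809
After component 4: product = 0.5533
After component 5: product = 0.4643
R_sys = 0.4643
Q = 1 - 0.4643 = 0.5357

0.5357


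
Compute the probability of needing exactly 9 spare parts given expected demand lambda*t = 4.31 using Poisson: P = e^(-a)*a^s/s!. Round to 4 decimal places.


a = 4.31, s = 9
e^(-a) = e^(-4.31) = 0.0134
a^s = 4.31^9 = 513210.3797
s! = 362880
P = 0.0134 * 513210.3797 / 362880
P = 0.019

0.019


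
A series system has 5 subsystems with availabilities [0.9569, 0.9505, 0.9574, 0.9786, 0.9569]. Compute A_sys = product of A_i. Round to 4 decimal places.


Subsystems: [0.9569, 0.9505, 0.9574, 0.9786, 0.9569]
After subsystem 1 (A=0.9569): product = 0.9569
After subsystem 2 (A=0.9505): product = 0.9095
After subsystem 3 (A=0.9574): product = 0.8708
After subsystem 4 (A=0.9786): product = 0.8522
After subsystem 5 (A=0.9569): product = 0.8154
A_sys = 0.8154

0.8154


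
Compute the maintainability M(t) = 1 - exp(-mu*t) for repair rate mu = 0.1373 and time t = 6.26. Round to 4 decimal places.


mu = 0.1373, t = 6.26
mu * t = 0.1373 * 6.26 = 0.8595
exp(-0.8595) = 0.4234
M(t) = 1 - 0.4234
M(t) = 0.5766

0.5766


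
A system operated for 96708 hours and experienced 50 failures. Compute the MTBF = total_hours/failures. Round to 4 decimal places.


total_hours = 96708
failures = 50
MTBF = 96708 / 50
MTBF = 1934.16

1934.16


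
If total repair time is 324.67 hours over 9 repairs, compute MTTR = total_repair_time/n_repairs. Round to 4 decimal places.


total_repair_time = 324.67
n_repairs = 9
MTTR = 324.67 / 9
MTTR = 36.0744

36.0744


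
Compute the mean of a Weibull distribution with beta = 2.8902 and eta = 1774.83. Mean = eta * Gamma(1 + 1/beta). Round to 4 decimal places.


beta = 2.8902, eta = 1774.83
1/beta = 0.346
1 + 1/beta = 1.346
Gamma(1.346) = 0.8916
Mean = 1774.83 * 0.8916
Mean = 1582.3775

1582.3775


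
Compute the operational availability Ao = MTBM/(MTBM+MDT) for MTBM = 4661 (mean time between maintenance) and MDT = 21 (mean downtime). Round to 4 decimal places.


MTBM = 4661
MDT = 21
MTBM + MDT = 4682
Ao = 4661 / 4682
Ao = 0.9955

0.9955


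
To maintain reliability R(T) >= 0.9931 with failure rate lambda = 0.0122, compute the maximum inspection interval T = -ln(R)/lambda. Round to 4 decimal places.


R_target = 0.9931
lambda = 0.0122
-ln(0.9931) = 0.0069
T = 0.0069 / 0.0122
T = 0.5675

0.5675


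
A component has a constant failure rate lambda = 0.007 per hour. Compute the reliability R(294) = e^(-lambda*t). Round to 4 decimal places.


lambda = 0.007
t = 294
lambda * t = 2.058
R(t) = e^(-2.058)
R(t) = 0.1277

0.1277


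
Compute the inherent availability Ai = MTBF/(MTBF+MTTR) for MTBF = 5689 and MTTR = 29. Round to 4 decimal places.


MTBF = 5689
MTTR = 29
MTBF + MTTR = 5718
Ai = 5689 / 5718
Ai = 0.9949

0.9949


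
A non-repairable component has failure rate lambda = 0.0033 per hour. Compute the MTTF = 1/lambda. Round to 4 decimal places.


lambda = 0.0033
MTTF = 1 / 0.0033
MTTF = 303.0303

303.0303


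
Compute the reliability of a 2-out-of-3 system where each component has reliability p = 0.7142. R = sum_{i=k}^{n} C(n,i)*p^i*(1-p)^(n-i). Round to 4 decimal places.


k = 2, n = 3, p = 0.7142
i=2: C(3,2)=3 * 0.7142^2 * 0.2858^1 = 0.4373
i=3: C(3,3)=1 * 0.7142^3 * 0.2858^0 = 0.3643
R = sum of terms = 0.8016

0.8016


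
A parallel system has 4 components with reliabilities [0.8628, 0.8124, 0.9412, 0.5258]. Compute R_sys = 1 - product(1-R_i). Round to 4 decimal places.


Components: [0.8628, 0.8124, 0.9412, 0.5258]
(1 - 0.8628) = 0.1372, running product = 0.1372
(1 - 0.8124) = 0.1876, running product = 0.0257
(1 - 0.9412) = 0.0588, running product = 0.0015
(1 - 0.5258) = 0.4742, running product = 0.0007
Product of (1-R_i) = 0.0007
R_sys = 1 - 0.0007 = 0.9993

0.9993


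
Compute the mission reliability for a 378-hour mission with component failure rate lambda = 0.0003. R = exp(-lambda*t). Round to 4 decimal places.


lambda = 0.0003
mission_time = 378
lambda * t = 0.0003 * 378 = 0.1134
R = exp(-0.1134)
R = 0.8928

0.8928


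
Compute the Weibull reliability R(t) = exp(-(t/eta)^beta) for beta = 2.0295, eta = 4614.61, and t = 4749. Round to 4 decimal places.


beta = 2.0295, eta = 4614.61, t = 4749
t/eta = 4749 / 4614.61 = 1.0291
(t/eta)^beta = 1.0291^2.0295 = 1.06
R(t) = exp(-1.06)
R(t) = 0.3465

0.3465


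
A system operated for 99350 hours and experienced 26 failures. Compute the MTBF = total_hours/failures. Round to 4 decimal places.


total_hours = 99350
failures = 26
MTBF = 99350 / 26
MTBF = 3821.1538

3821.1538


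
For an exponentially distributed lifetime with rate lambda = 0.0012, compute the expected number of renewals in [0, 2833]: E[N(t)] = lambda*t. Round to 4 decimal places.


lambda = 0.0012
t = 2833
E[N(t)] = lambda * t
E[N(t)] = 0.0012 * 2833
E[N(t)] = 3.3996

3.3996


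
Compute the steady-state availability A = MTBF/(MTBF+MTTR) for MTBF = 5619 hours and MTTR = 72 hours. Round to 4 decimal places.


MTBF = 5619
MTTR = 72
MTBF + MTTR = 5691
A = 5619 / 5691
A = 0.9873

0.9873


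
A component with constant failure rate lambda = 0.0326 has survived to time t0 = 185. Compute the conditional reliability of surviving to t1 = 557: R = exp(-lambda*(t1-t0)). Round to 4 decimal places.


lambda = 0.0326
t0 = 185, t1 = 557
t1 - t0 = 372
lambda * (t1-t0) = 0.0326 * 372 = 12.1272
R = exp(-12.1272)
R = 0.0

0.0


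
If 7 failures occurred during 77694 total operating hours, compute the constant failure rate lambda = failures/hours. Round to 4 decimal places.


failures = 7
total_hours = 77694
lambda = 7 / 77694
lambda = 0.0001

0.0001


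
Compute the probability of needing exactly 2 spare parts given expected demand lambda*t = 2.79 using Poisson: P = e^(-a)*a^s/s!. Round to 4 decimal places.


a = 2.79, s = 2
e^(-a) = e^(-2.79) = 0.0614
a^s = 2.79^2 = 7.7841
s! = 2
P = 0.0614 * 7.7841 / 2
P = 0.2391

0.2391


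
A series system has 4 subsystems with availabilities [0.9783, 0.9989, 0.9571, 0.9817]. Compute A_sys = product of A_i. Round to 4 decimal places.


Subsystems: [0.9783, 0.9989, 0.9571, 0.9817]
After subsystem 1 (A=0.9783): product = 0.9783
After subsystem 2 (A=0.9989): product = 0.9772
After subsystem 3 (A=0.9571): product = 0.9353
After subsystem 4 (A=0.9817): product = 0.9182
A_sys = 0.9182

0.9182


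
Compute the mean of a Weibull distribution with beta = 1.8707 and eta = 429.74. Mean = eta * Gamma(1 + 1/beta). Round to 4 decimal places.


beta = 1.8707, eta = 429.74
1/beta = 0.5346
1 + 1/beta = 1.5346
Gamma(1.5346) = 0.8878
Mean = 429.74 * 0.8878
Mean = 381.5385

381.5385


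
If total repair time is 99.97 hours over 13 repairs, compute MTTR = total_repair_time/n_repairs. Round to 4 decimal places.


total_repair_time = 99.97
n_repairs = 13
MTTR = 99.97 / 13
MTTR = 7.69

7.69


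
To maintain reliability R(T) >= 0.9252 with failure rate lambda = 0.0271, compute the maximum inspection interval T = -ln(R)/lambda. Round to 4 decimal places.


R_target = 0.9252
lambda = 0.0271
-ln(0.9252) = 0.0777
T = 0.0777 / 0.0271
T = 2.8688

2.8688


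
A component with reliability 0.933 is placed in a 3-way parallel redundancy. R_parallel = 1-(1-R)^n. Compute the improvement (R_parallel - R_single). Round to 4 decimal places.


R_single = 0.933, n = 3
1 - R_single = 0.067
(1 - R_single)^n = 0.067^3 = 0.0003
R_parallel = 1 - 0.0003 = 0.9997
Improvement = 0.9997 - 0.933
Improvement = 0.0667

0.0667


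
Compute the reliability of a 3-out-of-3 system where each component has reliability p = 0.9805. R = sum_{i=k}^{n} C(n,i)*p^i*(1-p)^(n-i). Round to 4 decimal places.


k = 3, n = 3, p = 0.9805
i=3: C(3,3)=1 * 0.9805^3 * 0.0195^0 = 0.9426
R = sum of terms = 0.9426

0.9426


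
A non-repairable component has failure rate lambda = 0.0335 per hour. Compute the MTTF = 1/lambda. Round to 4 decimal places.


lambda = 0.0335
MTTF = 1 / 0.0335
MTTF = 29.8507

29.8507


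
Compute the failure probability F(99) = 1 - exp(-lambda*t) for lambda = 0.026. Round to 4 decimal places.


lambda = 0.026, t = 99
lambda * t = 2.574
exp(-2.574) = 0.0762
F(t) = 1 - 0.0762
F(t) = 0.9238

0.9238


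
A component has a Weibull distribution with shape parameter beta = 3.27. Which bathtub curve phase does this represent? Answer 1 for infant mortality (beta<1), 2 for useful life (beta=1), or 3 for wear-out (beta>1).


beta = 3.27
Compare beta to 1:
beta < 1 => infant mortality (phase 1)
beta = 1 => useful life (phase 2)
beta > 1 => wear-out (phase 3)
Since beta = 3.27, this is wear-out (increasing failure rate)
Phase = 3

3


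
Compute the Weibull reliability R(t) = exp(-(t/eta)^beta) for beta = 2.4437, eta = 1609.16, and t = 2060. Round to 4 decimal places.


beta = 2.4437, eta = 1609.16, t = 2060
t/eta = 2060 / 1609.16 = 1.2802
(t/eta)^beta = 1.2802^2.4437 = 1.8287
R(t) = exp(-1.8287)
R(t) = 0.1606

0.1606


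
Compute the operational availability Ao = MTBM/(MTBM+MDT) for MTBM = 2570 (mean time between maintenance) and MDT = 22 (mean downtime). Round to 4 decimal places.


MTBM = 2570
MDT = 22
MTBM + MDT = 2592
Ao = 2570 / 2592
Ao = 0.9915

0.9915


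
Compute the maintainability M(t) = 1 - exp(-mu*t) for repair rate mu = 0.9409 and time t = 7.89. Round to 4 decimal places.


mu = 0.9409, t = 7.89
mu * t = 0.9409 * 7.89 = 7.4237
exp(-7.4237) = 0.0006
M(t) = 1 - 0.0006
M(t) = 0.9994

0.9994


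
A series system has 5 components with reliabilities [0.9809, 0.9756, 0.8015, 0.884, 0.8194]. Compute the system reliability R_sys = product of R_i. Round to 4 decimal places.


Components: [0.9809, 0.9756, 0.8015, 0.884, 0.8194]
After component 1 (R=0.9809): product = 0.9809
After component 2 (R=0.9756): product = 0.957
After component 3 (R=0.8015): product = 0.767
After component 4 (R=0.884): product = 0.678
After component 5 (R=0.8194): product = 0.5556
R_sys = 0.5556

0.5556


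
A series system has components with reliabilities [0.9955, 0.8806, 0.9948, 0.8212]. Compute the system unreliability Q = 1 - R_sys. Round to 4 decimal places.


Components: [0.9955, 0.8806, 0.9948, 0.8212]
After component 1: product = 0.9955
After component 2: product = 0.8766
After component 3: product = 0.8721
After component 4: product = 0.7162
R_sys = 0.7162
Q = 1 - 0.7162 = 0.2838

0.2838


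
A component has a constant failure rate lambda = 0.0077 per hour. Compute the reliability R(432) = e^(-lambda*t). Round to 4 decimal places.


lambda = 0.0077
t = 432
lambda * t = 3.3264
R(t) = e^(-3.3264)
R(t) = 0.0359

0.0359


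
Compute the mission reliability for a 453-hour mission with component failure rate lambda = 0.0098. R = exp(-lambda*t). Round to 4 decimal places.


lambda = 0.0098
mission_time = 453
lambda * t = 0.0098 * 453 = 4.4394
R = exp(-4.4394)
R = 0.0118

0.0118


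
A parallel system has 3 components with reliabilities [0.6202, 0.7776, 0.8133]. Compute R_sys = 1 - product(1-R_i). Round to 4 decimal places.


Components: [0.6202, 0.7776, 0.8133]
(1 - 0.6202) = 0.3798, running product = 0.3798
(1 - 0.7776) = 0.2224, running product = 0.0845
(1 - 0.8133) = 0.1867, running product = 0.0158
Product of (1-R_i) = 0.0158
R_sys = 1 - 0.0158 = 0.9842

0.9842


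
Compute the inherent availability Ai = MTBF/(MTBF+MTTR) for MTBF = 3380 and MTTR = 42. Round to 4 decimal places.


MTBF = 3380
MTTR = 42
MTBF + MTTR = 3422
Ai = 3380 / 3422
Ai = 0.9877

0.9877


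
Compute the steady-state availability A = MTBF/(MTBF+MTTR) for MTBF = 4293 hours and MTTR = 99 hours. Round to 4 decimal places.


MTBF = 4293
MTTR = 99
MTBF + MTTR = 4392
A = 4293 / 4392
A = 0.9775

0.9775


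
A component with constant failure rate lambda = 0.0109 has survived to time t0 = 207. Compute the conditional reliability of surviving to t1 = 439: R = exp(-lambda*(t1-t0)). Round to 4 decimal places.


lambda = 0.0109
t0 = 207, t1 = 439
t1 - t0 = 232
lambda * (t1-t0) = 0.0109 * 232 = 2.5288
R = exp(-2.5288)
R = 0.0798

0.0798


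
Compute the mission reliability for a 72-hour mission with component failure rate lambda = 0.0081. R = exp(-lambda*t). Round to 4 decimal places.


lambda = 0.0081
mission_time = 72
lambda * t = 0.0081 * 72 = 0.5832
R = exp(-0.5832)
R = 0.5581

0.5581


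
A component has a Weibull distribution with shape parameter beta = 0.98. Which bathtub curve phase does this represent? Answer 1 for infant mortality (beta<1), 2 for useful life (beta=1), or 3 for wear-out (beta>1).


beta = 0.98
Compare beta to 1:
beta < 1 => infant mortality (phase 1)
beta = 1 => useful life (phase 2)
beta > 1 => wear-out (phase 3)
Since beta = 0.98, this is infant mortality (decreasing failure rate)
Phase = 1

1


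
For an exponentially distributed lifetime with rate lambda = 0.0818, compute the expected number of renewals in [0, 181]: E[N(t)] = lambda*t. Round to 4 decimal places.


lambda = 0.0818
t = 181
E[N(t)] = lambda * t
E[N(t)] = 0.0818 * 181
E[N(t)] = 14.8058

14.8058


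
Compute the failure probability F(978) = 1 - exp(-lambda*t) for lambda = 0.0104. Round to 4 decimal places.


lambda = 0.0104, t = 978
lambda * t = 10.1712
exp(-10.1712) = 0.0
F(t) = 1 - 0.0
F(t) = 1.0

1.0


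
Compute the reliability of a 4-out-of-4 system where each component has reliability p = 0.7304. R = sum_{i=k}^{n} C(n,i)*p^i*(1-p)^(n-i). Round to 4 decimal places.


k = 4, n = 4, p = 0.7304
i=4: C(4,4)=1 * 0.7304^4 * 0.2696^0 = 0.2846
R = sum of terms = 0.2846

0.2846


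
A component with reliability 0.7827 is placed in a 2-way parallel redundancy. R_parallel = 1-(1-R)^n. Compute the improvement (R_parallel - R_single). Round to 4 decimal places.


R_single = 0.7827, n = 2
1 - R_single = 0.2173
(1 - R_single)^n = 0.2173^2 = 0.0472
R_parallel = 1 - 0.0472 = 0.9528
Improvement = 0.9528 - 0.7827
Improvement = 0.1701

0.1701


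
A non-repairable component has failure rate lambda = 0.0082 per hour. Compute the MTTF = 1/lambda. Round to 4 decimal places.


lambda = 0.0082
MTTF = 1 / 0.0082
MTTF = 121.9512

121.9512


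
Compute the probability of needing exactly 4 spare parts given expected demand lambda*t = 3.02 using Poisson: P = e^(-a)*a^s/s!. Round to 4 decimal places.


a = 3.02, s = 4
e^(-a) = e^(-3.02) = 0.0488
a^s = 3.02^4 = 83.1817
s! = 24
P = 0.0488 * 83.1817 / 24
P = 0.1691

0.1691


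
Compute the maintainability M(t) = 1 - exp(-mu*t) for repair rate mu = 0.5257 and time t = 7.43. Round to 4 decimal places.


mu = 0.5257, t = 7.43
mu * t = 0.5257 * 7.43 = 3.906
exp(-3.906) = 0.0201
M(t) = 1 - 0.0201
M(t) = 0.9799

0.9799


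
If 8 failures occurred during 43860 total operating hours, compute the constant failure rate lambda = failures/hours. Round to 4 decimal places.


failures = 8
total_hours = 43860
lambda = 8 / 43860
lambda = 0.0002

0.0002


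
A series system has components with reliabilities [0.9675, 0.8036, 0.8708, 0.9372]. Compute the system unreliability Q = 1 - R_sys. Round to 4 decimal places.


Components: [0.9675, 0.8036, 0.8708, 0.9372]
After component 1: product = 0.9675
After component 2: product = 0.7775
After component 3: product = 0.677
After component 4: product = 0.6345
R_sys = 0.6345
Q = 1 - 0.6345 = 0.3655

0.3655


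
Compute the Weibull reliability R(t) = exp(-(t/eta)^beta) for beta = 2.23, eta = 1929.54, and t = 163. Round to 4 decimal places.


beta = 2.23, eta = 1929.54, t = 163
t/eta = 163 / 1929.54 = 0.0845
(t/eta)^beta = 0.0845^2.23 = 0.004
R(t) = exp(-0.004)
R(t) = 0.996

0.996


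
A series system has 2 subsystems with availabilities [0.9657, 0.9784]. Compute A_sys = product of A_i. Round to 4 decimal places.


Subsystems: [0.9657, 0.9784]
After subsystem 1 (A=0.9657): product = 0.9657
After subsystem 2 (A=0.9784): product = 0.9448
A_sys = 0.9448

0.9448


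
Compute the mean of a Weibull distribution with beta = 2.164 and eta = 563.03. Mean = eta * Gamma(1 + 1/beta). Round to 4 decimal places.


beta = 2.164, eta = 563.03
1/beta = 0.4621
1 + 1/beta = 1.4621
Gamma(1.4621) = 0.8856
Mean = 563.03 * 0.8856
Mean = 498.6212

498.6212


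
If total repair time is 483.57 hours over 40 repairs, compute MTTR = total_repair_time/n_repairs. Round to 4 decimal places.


total_repair_time = 483.57
n_repairs = 40
MTTR = 483.57 / 40
MTTR = 12.0892

12.0892


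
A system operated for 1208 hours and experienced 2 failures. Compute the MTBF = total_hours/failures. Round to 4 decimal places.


total_hours = 1208
failures = 2
MTBF = 1208 / 2
MTBF = 604.0

604.0


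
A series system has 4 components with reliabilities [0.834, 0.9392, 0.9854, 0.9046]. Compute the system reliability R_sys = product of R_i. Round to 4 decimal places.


Components: [0.834, 0.9392, 0.9854, 0.9046]
After component 1 (R=0.834): product = 0.834
After component 2 (R=0.9392): product = 0.7833
After component 3 (R=0.9854): product = 0.7719
After component 4 (R=0.9046): product = 0.6982
R_sys = 0.6982

0.6982


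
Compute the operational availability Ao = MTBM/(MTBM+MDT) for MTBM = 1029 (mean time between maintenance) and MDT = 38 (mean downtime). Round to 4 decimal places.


MTBM = 1029
MDT = 38
MTBM + MDT = 1067
Ao = 1029 / 1067
Ao = 0.9644

0.9644


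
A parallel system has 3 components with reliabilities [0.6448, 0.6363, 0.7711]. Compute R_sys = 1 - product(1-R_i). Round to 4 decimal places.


Components: [0.6448, 0.6363, 0.7711]
(1 - 0.6448) = 0.3552, running product = 0.3552
(1 - 0.6363) = 0.3637, running product = 0.1292
(1 - 0.7711) = 0.2289, running product = 0.0296
Product of (1-R_i) = 0.0296
R_sys = 1 - 0.0296 = 0.9704

0.9704


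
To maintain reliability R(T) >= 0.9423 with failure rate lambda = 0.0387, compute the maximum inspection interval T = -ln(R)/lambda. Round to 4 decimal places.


R_target = 0.9423
lambda = 0.0387
-ln(0.9423) = 0.0594
T = 0.0594 / 0.0387
T = 1.5357

1.5357


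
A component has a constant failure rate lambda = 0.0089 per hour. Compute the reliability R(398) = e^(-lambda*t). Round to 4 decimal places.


lambda = 0.0089
t = 398
lambda * t = 3.5422
R(t) = e^(-3.5422)
R(t) = 0.0289

0.0289


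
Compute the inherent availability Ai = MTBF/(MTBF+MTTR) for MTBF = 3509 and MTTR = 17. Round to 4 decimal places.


MTBF = 3509
MTTR = 17
MTBF + MTTR = 3526
Ai = 3509 / 3526
Ai = 0.9952

0.9952


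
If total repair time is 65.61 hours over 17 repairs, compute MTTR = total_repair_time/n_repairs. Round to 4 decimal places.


total_repair_time = 65.61
n_repairs = 17
MTTR = 65.61 / 17
MTTR = 3.8594

3.8594


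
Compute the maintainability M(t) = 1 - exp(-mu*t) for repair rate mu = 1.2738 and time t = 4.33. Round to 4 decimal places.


mu = 1.2738, t = 4.33
mu * t = 1.2738 * 4.33 = 5.5156
exp(-5.5156) = 0.004
M(t) = 1 - 0.004
M(t) = 0.996

0.996


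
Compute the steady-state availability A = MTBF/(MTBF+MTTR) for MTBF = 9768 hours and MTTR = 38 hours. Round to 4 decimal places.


MTBF = 9768
MTTR = 38
MTBF + MTTR = 9806
A = 9768 / 9806
A = 0.9961

0.9961


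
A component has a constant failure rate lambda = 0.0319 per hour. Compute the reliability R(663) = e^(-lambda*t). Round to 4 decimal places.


lambda = 0.0319
t = 663
lambda * t = 21.1497
R(t) = e^(-21.1497)
R(t) = 0.0

0.0


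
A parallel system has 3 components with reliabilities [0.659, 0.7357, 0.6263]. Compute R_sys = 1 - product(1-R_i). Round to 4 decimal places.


Components: [0.659, 0.7357, 0.6263]
(1 - 0.659) = 0.341, running product = 0.341
(1 - 0.7357) = 0.2643, running product = 0.0901
(1 - 0.6263) = 0.3737, running product = 0.0337
Product of (1-R_i) = 0.0337
R_sys = 1 - 0.0337 = 0.9663

0.9663


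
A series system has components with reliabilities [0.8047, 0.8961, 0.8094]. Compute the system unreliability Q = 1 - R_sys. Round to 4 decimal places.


Components: [0.8047, 0.8961, 0.8094]
After component 1: product = 0.8047
After component 2: product = 0.7211
After component 3: product = 0.5837
R_sys = 0.5837
Q = 1 - 0.5837 = 0.4163

0.4163


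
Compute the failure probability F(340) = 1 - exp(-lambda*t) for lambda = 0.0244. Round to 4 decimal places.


lambda = 0.0244, t = 340
lambda * t = 8.296
exp(-8.296) = 0.0002
F(t) = 1 - 0.0002
F(t) = 0.9998

0.9998


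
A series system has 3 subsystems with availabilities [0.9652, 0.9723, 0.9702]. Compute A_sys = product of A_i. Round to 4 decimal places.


Subsystems: [0.9652, 0.9723, 0.9702]
After subsystem 1 (A=0.9652): product = 0.9652
After subsystem 2 (A=0.9723): product = 0.9385
After subsystem 3 (A=0.9702): product = 0.9105
A_sys = 0.9105

0.9105


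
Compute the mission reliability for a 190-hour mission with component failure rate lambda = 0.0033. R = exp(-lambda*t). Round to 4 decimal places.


lambda = 0.0033
mission_time = 190
lambda * t = 0.0033 * 190 = 0.627
R = exp(-0.627)
R = 0.5342

0.5342


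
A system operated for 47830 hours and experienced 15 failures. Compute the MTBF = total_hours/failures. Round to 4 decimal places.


total_hours = 47830
failures = 15
MTBF = 47830 / 15
MTBF = 3188.6667

3188.6667


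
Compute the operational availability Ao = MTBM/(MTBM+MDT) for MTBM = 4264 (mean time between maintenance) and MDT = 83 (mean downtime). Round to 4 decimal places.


MTBM = 4264
MDT = 83
MTBM + MDT = 4347
Ao = 4264 / 4347
Ao = 0.9809

0.9809


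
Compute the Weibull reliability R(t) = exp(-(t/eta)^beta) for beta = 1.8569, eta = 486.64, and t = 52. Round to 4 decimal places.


beta = 1.8569, eta = 486.64, t = 52
t/eta = 52 / 486.64 = 0.1069
(t/eta)^beta = 0.1069^1.8569 = 0.0157
R(t) = exp(-0.0157)
R(t) = 0.9844

0.9844


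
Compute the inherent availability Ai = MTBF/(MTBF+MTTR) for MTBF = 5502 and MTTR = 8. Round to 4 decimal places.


MTBF = 5502
MTTR = 8
MTBF + MTTR = 5510
Ai = 5502 / 5510
Ai = 0.9985

0.9985


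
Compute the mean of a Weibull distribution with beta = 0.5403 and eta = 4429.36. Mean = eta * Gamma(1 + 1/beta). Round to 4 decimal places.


beta = 0.5403, eta = 4429.36
1/beta = 1.8508
1 + 1/beta = 2.8508
Gamma(2.8508) = 1.7506
Mean = 4429.36 * 1.7506
Mean = 7754.1394

7754.1394


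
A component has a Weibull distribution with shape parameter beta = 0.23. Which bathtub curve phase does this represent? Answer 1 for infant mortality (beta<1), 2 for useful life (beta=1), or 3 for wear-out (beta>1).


beta = 0.23
Compare beta to 1:
beta < 1 => infant mortality (phase 1)
beta = 1 => useful life (phase 2)
beta > 1 => wear-out (phase 3)
Since beta = 0.23, this is infant mortality (decreasing failure rate)
Phase = 1

1


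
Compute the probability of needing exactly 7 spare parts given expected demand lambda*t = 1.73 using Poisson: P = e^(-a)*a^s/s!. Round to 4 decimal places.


a = 1.73, s = 7
e^(-a) = e^(-1.73) = 0.1773
a^s = 1.73^7 = 46.3791
s! = 5040
P = 0.1773 * 46.3791 / 5040
P = 0.0016

0.0016


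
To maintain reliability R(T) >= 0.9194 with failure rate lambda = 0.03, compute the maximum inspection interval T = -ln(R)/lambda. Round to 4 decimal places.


R_target = 0.9194
lambda = 0.03
-ln(0.9194) = 0.084
T = 0.084 / 0.03
T = 2.8011

2.8011


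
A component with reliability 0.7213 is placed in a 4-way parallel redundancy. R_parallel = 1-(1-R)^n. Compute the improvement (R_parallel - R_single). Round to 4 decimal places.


R_single = 0.7213, n = 4
1 - R_single = 0.2787
(1 - R_single)^n = 0.2787^4 = 0.006
R_parallel = 1 - 0.006 = 0.994
Improvement = 0.994 - 0.7213
Improvement = 0.2727

0.2727


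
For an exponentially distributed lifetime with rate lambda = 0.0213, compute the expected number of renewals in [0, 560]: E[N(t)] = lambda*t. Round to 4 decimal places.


lambda = 0.0213
t = 560
E[N(t)] = lambda * t
E[N(t)] = 0.0213 * 560
E[N(t)] = 11.928

11.928


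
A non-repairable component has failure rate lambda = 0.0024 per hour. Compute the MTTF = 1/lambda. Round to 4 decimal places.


lambda = 0.0024
MTTF = 1 / 0.0024
MTTF = 416.6667

416.6667


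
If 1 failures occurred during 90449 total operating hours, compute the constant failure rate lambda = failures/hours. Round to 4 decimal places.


failures = 1
total_hours = 90449
lambda = 1 / 90449
lambda = 0.0

0.0


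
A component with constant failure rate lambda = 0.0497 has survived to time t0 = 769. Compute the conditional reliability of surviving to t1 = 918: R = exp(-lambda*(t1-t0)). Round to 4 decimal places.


lambda = 0.0497
t0 = 769, t1 = 918
t1 - t0 = 149
lambda * (t1-t0) = 0.0497 * 149 = 7.4053
R = exp(-7.4053)
R = 0.0006

0.0006


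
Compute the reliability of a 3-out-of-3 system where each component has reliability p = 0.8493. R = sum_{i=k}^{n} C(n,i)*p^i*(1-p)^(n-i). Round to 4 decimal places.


k = 3, n = 3, p = 0.8493
i=3: C(3,3)=1 * 0.8493^3 * 0.1507^0 = 0.6126
R = sum of terms = 0.6126

0.6126


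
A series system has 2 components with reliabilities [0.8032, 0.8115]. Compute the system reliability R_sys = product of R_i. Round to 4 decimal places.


Components: [0.8032, 0.8115]
After component 1 (R=0.8032): product = 0.8032
After component 2 (R=0.8115): product = 0.6518
R_sys = 0.6518

0.6518


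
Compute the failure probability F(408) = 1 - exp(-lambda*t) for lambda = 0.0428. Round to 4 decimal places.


lambda = 0.0428, t = 408
lambda * t = 17.4624
exp(-17.4624) = 0.0
F(t) = 1 - 0.0
F(t) = 1.0

1.0


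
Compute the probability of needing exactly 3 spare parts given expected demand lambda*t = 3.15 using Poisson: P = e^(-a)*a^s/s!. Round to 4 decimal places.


a = 3.15, s = 3
e^(-a) = e^(-3.15) = 0.0429
a^s = 3.15^3 = 31.2559
s! = 6
P = 0.0429 * 31.2559 / 6
P = 0.2232

0.2232


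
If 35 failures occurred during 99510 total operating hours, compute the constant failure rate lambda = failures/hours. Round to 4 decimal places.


failures = 35
total_hours = 99510
lambda = 35 / 99510
lambda = 0.0004

0.0004


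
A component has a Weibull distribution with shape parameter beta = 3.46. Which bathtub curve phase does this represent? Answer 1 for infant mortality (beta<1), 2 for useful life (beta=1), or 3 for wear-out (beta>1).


beta = 3.46
Compare beta to 1:
beta < 1 => infant mortality (phase 1)
beta = 1 => useful life (phase 2)
beta > 1 => wear-out (phase 3)
Since beta = 3.46, this is wear-out (increasing failure rate)
Phase = 3

3


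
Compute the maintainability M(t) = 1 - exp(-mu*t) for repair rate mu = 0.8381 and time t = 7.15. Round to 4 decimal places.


mu = 0.8381, t = 7.15
mu * t = 0.8381 * 7.15 = 5.9924
exp(-5.9924) = 0.0025
M(t) = 1 - 0.0025
M(t) = 0.9975

0.9975


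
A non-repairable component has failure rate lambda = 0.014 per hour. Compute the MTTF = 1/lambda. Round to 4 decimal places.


lambda = 0.014
MTTF = 1 / 0.014
MTTF = 71.4286

71.4286


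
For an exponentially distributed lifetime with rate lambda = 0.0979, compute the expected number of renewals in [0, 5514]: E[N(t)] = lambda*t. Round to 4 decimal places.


lambda = 0.0979
t = 5514
E[N(t)] = lambda * t
E[N(t)] = 0.0979 * 5514
E[N(t)] = 539.8206

539.8206


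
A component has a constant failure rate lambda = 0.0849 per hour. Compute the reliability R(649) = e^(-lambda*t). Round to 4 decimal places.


lambda = 0.0849
t = 649
lambda * t = 55.1001
R(t) = e^(-55.1001)
R(t) = 0.0

0.0


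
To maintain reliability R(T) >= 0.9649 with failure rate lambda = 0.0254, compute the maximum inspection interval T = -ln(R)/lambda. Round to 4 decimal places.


R_target = 0.9649
lambda = 0.0254
-ln(0.9649) = 0.0357
T = 0.0357 / 0.0254
T = 1.4067

1.4067


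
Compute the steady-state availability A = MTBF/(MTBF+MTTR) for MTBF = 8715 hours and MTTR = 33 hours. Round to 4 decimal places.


MTBF = 8715
MTTR = 33
MTBF + MTTR = 8748
A = 8715 / 8748
A = 0.9962

0.9962


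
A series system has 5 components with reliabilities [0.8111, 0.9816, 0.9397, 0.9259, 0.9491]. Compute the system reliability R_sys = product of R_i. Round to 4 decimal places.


Components: [0.8111, 0.9816, 0.9397, 0.9259, 0.9491]
After component 1 (R=0.8111): product = 0.8111
After component 2 (R=0.9816): product = 0.7962
After component 3 (R=0.9397): product = 0.7482
After component 4 (R=0.9259): product = 0.6927
After component 5 (R=0.9491): product = 0.6575
R_sys = 0.6575

0.6575


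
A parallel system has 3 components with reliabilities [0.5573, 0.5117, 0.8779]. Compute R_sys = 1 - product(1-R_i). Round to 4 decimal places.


Components: [0.5573, 0.5117, 0.8779]
(1 - 0.5573) = 0.4427, running product = 0.4427
(1 - 0.5117) = 0.4883, running product = 0.2162
(1 - 0.8779) = 0.1221, running product = 0.0264
Product of (1-R_i) = 0.0264
R_sys = 1 - 0.0264 = 0.9736

0.9736


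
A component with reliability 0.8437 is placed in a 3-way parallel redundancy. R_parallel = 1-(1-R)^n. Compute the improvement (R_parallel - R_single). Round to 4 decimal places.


R_single = 0.8437, n = 3
1 - R_single = 0.1563
(1 - R_single)^n = 0.1563^3 = 0.0038
R_parallel = 1 - 0.0038 = 0.9962
Improvement = 0.9962 - 0.8437
Improvement = 0.1525

0.1525


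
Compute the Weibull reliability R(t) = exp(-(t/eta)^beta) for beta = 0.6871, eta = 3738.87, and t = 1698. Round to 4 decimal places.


beta = 0.6871, eta = 3738.87, t = 1698
t/eta = 1698 / 3738.87 = 0.4541
(t/eta)^beta = 0.4541^0.6871 = 0.5814
R(t) = exp(-0.5814)
R(t) = 0.5591

0.5591


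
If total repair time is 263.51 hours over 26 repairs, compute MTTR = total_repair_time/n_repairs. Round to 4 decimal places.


total_repair_time = 263.51
n_repairs = 26
MTTR = 263.51 / 26
MTTR = 10.135

10.135


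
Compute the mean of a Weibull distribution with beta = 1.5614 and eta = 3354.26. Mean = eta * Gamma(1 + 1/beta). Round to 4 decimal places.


beta = 1.5614, eta = 3354.26
1/beta = 0.6405
1 + 1/beta = 1.6405
Gamma(1.6405) = 0.8987
Mean = 3354.26 * 0.8987
Mean = 3014.4965

3014.4965


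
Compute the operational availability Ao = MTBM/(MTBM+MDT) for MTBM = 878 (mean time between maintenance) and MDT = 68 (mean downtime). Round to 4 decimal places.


MTBM = 878
MDT = 68
MTBM + MDT = 946
Ao = 878 / 946
Ao = 0.9281

0.9281


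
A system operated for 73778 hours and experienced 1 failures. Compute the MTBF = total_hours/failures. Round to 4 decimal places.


total_hours = 73778
failures = 1
MTBF = 73778 / 1
MTBF = 73778.0

73778.0


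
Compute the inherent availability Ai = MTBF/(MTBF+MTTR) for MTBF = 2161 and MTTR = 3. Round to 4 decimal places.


MTBF = 2161
MTTR = 3
MTBF + MTTR = 2164
Ai = 2161 / 2164
Ai = 0.9986

0.9986


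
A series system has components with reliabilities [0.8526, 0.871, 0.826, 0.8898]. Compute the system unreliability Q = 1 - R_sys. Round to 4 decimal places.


Components: [0.8526, 0.871, 0.826, 0.8898]
After component 1: product = 0.8526
After component 2: product = 0.7426
After component 3: product = 0.6134
After component 4: product = 0.5458
R_sys = 0.5458
Q = 1 - 0.5458 = 0.4542

0.4542


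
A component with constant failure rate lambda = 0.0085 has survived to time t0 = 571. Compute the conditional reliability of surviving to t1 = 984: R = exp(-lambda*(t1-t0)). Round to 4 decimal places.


lambda = 0.0085
t0 = 571, t1 = 984
t1 - t0 = 413
lambda * (t1-t0) = 0.0085 * 413 = 3.5105
R = exp(-3.5105)
R = 0.0299

0.0299


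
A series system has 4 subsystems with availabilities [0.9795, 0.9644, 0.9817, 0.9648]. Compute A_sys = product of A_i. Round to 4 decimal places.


Subsystems: [0.9795, 0.9644, 0.9817, 0.9648]
After subsystem 1 (A=0.9795): product = 0.9795
After subsystem 2 (A=0.9644): product = 0.9446
After subsystem 3 (A=0.9817): product = 0.9273
After subsystem 4 (A=0.9648): product = 0.8947
A_sys = 0.8947

0.8947


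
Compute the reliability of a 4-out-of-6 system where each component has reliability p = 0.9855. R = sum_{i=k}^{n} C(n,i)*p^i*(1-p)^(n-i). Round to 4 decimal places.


k = 4, n = 6, p = 0.9855
i=4: C(6,4)=15 * 0.9855^4 * 0.0145^2 = 0.003
i=5: C(6,5)=6 * 0.9855^5 * 0.0145^1 = 0.0809
i=6: C(6,6)=1 * 0.9855^6 * 0.0145^0 = 0.9161
R = sum of terms = 0.9999

0.9999


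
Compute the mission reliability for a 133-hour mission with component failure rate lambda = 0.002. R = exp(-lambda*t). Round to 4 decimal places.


lambda = 0.002
mission_time = 133
lambda * t = 0.002 * 133 = 0.266
R = exp(-0.266)
R = 0.7664

0.7664


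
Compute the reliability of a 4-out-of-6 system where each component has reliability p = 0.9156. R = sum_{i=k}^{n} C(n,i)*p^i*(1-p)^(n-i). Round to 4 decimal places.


k = 4, n = 6, p = 0.9156
i=4: C(6,4)=15 * 0.9156^4 * 0.0844^2 = 0.0751
i=5: C(6,5)=6 * 0.9156^5 * 0.0844^1 = 0.3259
i=6: C(6,6)=1 * 0.9156^6 * 0.0844^0 = 0.5892
R = sum of terms = 0.9901

0.9901


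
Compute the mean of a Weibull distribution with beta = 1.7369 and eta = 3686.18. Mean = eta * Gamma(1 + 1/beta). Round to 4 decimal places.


beta = 1.7369, eta = 3686.18
1/beta = 0.5757
1 + 1/beta = 1.5757
Gamma(1.5757) = 0.891
Mean = 3686.18 * 0.891
Mean = 3284.4367

3284.4367


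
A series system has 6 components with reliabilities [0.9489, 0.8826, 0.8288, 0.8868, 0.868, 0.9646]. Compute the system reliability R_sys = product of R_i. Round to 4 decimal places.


Components: [0.9489, 0.8826, 0.8288, 0.8868, 0.868, 0.9646]
After component 1 (R=0.9489): product = 0.9489
After component 2 (R=0.8826): product = 0.8375
After component 3 (R=0.8288): product = 0.6941
After component 4 (R=0.8868): product = 0.6155
After component 5 (R=0.868): product = 0.5343
After component 6 (R=0.9646): product = 0.5154
R_sys = 0.5154

0.5154


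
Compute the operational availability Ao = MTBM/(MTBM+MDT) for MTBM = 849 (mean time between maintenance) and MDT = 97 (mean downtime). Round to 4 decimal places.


MTBM = 849
MDT = 97
MTBM + MDT = 946
Ao = 849 / 946
Ao = 0.8975

0.8975


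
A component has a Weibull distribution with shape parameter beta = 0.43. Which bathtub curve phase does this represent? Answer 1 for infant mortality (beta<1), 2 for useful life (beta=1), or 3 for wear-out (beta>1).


beta = 0.43
Compare beta to 1:
beta < 1 => infant mortality (phase 1)
beta = 1 => useful life (phase 2)
beta > 1 => wear-out (phase 3)
Since beta = 0.43, this is infant mortality (decreasing failure rate)
Phase = 1

1


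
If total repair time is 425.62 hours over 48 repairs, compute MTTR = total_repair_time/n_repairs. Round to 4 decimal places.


total_repair_time = 425.62
n_repairs = 48
MTTR = 425.62 / 48
MTTR = 8.8671

8.8671


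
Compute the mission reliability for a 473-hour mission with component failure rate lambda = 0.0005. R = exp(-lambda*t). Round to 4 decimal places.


lambda = 0.0005
mission_time = 473
lambda * t = 0.0005 * 473 = 0.2365
R = exp(-0.2365)
R = 0.7894

0.7894


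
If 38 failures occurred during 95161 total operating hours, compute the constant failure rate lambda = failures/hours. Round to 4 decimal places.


failures = 38
total_hours = 95161
lambda = 38 / 95161
lambda = 0.0004

0.0004


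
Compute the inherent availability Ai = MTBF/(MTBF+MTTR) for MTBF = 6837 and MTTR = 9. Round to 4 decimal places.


MTBF = 6837
MTTR = 9
MTBF + MTTR = 6846
Ai = 6837 / 6846
Ai = 0.9987

0.9987


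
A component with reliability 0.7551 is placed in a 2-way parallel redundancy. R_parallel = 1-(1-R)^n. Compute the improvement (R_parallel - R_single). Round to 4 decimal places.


R_single = 0.7551, n = 2
1 - R_single = 0.2449
(1 - R_single)^n = 0.2449^2 = 0.06
R_parallel = 1 - 0.06 = 0.94
Improvement = 0.94 - 0.7551
Improvement = 0.1849

0.1849


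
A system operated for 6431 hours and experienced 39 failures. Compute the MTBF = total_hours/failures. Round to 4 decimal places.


total_hours = 6431
failures = 39
MTBF = 6431 / 39
MTBF = 164.8974

164.8974


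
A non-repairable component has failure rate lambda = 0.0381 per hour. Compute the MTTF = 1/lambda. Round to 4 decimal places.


lambda = 0.0381
MTTF = 1 / 0.0381
MTTF = 26.2467

26.2467


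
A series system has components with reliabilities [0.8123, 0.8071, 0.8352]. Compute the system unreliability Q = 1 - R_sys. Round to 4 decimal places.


Components: [0.8123, 0.8071, 0.8352]
After component 1: product = 0.8123
After component 2: product = 0.6556
After component 3: product = 0.5476
R_sys = 0.5476
Q = 1 - 0.5476 = 0.4524

0.4524


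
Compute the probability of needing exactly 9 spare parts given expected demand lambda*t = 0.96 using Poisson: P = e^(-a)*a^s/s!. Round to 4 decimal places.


a = 0.96, s = 9
e^(-a) = e^(-0.96) = 0.3829
a^s = 0.96^9 = 0.6925
s! = 362880
P = 0.3829 * 0.6925 / 362880
P = 0.0

0.0


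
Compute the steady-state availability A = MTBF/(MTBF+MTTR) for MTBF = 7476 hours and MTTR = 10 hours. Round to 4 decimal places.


MTBF = 7476
MTTR = 10
MTBF + MTTR = 7486
A = 7476 / 7486
A = 0.9987

0.9987


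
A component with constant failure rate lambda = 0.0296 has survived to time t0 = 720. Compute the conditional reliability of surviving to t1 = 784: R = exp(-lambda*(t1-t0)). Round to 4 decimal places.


lambda = 0.0296
t0 = 720, t1 = 784
t1 - t0 = 64
lambda * (t1-t0) = 0.0296 * 64 = 1.8944
R = exp(-1.8944)
R = 0.1504

0.1504


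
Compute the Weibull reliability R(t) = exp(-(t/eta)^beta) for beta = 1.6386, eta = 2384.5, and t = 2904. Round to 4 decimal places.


beta = 1.6386, eta = 2384.5, t = 2904
t/eta = 2904 / 2384.5 = 1.2179
(t/eta)^beta = 1.2179^1.6386 = 1.3812
R(t) = exp(-1.3812)
R(t) = 0.2513

0.2513


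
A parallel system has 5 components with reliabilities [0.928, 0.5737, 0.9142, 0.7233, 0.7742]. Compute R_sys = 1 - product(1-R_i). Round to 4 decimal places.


Components: [0.928, 0.5737, 0.9142, 0.7233, 0.7742]
(1 - 0.928) = 0.072, running product = 0.072
(1 - 0.5737) = 0.4263, running product = 0.0307
(1 - 0.9142) = 0.0858, running product = 0.0026
(1 - 0.7233) = 0.2767, running product = 0.0007
(1 - 0.7742) = 0.2258, running product = 0.0002
Product of (1-R_i) = 0.0002
R_sys = 1 - 0.0002 = 0.9998

0.9998
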